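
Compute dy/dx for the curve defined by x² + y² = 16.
Apply d/dx to both sides, remembering that y depends on x. Each occurrence of y therefore brings in a y' = dy/dx via the chain rule.

With F(x, y) equal to the left-hand side minus the right, differentiate F term by term:
  d/dx[x^2] = 2x
  d/dx[y^2] = 2y·y'
  d/dx[-16] = 0
Adding these up, d/dx[F] = 0 becomes
  (2x) + (2y)·y' = 0,
so isolating y',
  dy/dx = -(2x)/(2y) = -x/y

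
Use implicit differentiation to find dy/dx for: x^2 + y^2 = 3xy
Apply d/dx to both sides, remembering that y depends on x. Each occurrence of y therefore brings in a y' = dy/dx via the chain rule.

With F(x, y) equal to the left-hand side minus the right, differentiate F term by term:
  d/dx[x^2] = 2x
  d/dx[-3xy] = -3x·y' - 3y
  d/dx[y^2] = 2y·y'
Adding these up, d/dx[F] = 0 becomes
  (2x - 3y) + (-3x + 2y)·y' = 0,
so isolating y',
  dy/dx = -(2x - 3y)/(-3x + 2y) = (2x - 3y)/(3x - 2y)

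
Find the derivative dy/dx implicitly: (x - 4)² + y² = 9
Differentiate both sides with respect to x, treating y as y(x). By the chain rule, any term containing y contributes a factor of y' = dy/dx when we differentiate it.

Move every term to one side and write the relation as F(x, y) = 0. Term by term,
  d/dx[y^2] = 2y·y'
  d/dx[(x - 4)^2] = 2x - 8
  d/dx[-9] = 0

The pieces without y' make up ∂F/∂x and the coefficient of y' is ∂F/∂y:
  ∂F/∂x = 2x - 8,
  ∂F/∂y = 2y.

Since d/dx[F] = ∂F/∂x + (∂F/∂y)·y' = 0, solve for y':
  (∂F/∂y)·y' = -∂F/∂x
  dy/dx = -(∂F/∂x)/(∂F/∂y) = -(2x - 8)/(2y) = (4 - x)/y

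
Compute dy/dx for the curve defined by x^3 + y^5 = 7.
Differentiate both sides with respect to x, treating y as y(x). By the chain rule, any term containing y contributes a factor of y' = dy/dx when we differentiate it.

Move every term to one side and write the relation as F(x, y) = 0. Term by term,
  d/dx[x^3] = 3x^2
  d/dx[y^5] = 5y^4·y'
  d/dx[-7] = 0

The pieces without y' make up ∂F/∂x and the coefficient of y' is ∂F/∂y:
  ∂F/∂x = 3x^2,
  ∂F/∂y = 5y^4.

Since d/dx[F] = ∂F/∂x + (∂F/∂y)·y' = 0, solve for y':
  (∂F/∂y)·y' = -∂F/∂x
  dy/dx = -(∂F/∂x)/(∂F/∂y) = -(3x^2)/(5y^4) = -3x^2/(5y^4)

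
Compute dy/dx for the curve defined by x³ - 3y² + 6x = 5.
Differentiate the relation implicitly: treat y = y(x) and apply the chain rule, so every y-derivative picks up a y' = dy/dx factor.

With everything moved to the left-hand side, differentiate term by term:
  d/dx[x^3] = 3x^2
  d/dx[6x] = 6
  d/dx[-3y^2] = -6y·y'
  d/dx[-5] = 0

Separating the contributions that come from x directly and those that come through y:
  without y':      3x^2 + 6
  multiplying y':  -6y

so (3x^2 + 6) + (-6y)·y' = 0, and therefore
  dy/dx = -(3x^2 + 6)/(-6y) = (x^2 + 2)/(2y)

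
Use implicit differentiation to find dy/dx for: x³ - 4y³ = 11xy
Apply d/dx to both sides, remembering that y depends on x. Each occurrence of y therefore brings in a y' = dy/dx via the chain rule.

With F(x, y) equal to the left-hand side minus the right, differentiate F term by term:
  d/dx[x^3] = 3x^2
  d/dx[-11xy] = -11x·y' - 11y
  d/dx[-4y^3] = -12y^2·y'
Adding these up, d/dx[F] = 0 becomes
  (3x^2 - 11y) + (-11x - 12y^2)·y' = 0,
so isolating y',
  dy/dx = -(3x^2 - 11y)/(-11x - 12y^2) = (3x^2 - 11y)/(11x + 12y^2)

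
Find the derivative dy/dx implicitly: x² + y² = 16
Differentiate the relation implicitly: treat y = y(x) and apply the chain rule, so every y-derivative picks up a y' = dy/dx factor.

With everything moved to the left-hand side, differentiate term by term:
  d/dx[x^2] = 2x
  d/dx[y^2] = 2y·y'
  d/dx[-16] = 0

Separating the contributions that come from x directly and those that come through y:
  without y':      2x
  multiplying y':  2y

so (2x) + (2y)·y' = 0, and therefore
  dy/dx = -(2x)/(2y) = -x/y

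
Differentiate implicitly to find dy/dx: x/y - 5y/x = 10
Differentiate both sides with respect to x, treating y as y(x). By the chain rule, any term containing y contributes a factor of y' = dy/dx when we differentiate it.

Move every term to one side and write the relation as F(x, y) = 0. Term by term,
  d/dx[x/y] = -x·y'/y^2 + 1/y
  d/dx[-5y/x] = -5·y'/x + 5y/x^2
  d/dx[-10] = 0

The pieces without y' make up ∂F/∂x and the coefficient of y' is ∂F/∂y:
  ∂F/∂x = 1/y + 5y/x^2,
  ∂F/∂y = -x/y^2 - 5/x.

Since d/dx[F] = ∂F/∂x + (∂F/∂y)·y' = 0, solve for y':
  (∂F/∂y)·y' = -∂F/∂x
  dy/dx = -(∂F/∂x)/(∂F/∂y) = -(1/y + 5y/x^2)/(-x/y^2 - 5/x)
        = -((x^2 + 5y^2)/(x^2y))/(-(x^2 + 5y^2)/(xy^2)) = y/x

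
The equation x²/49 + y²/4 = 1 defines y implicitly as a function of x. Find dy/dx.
Differentiate the relation implicitly: treat y = y(x) and apply the chain rule, so every y-derivative picks up a y' = dy/dx factor.

With everything moved to the left-hand side, differentiate term by term:
  d/dx[x^2/49] = 2x/49
  d/dx[y^2/4] = y·y'/2
  d/dx[-1] = 0

Separating the contributions that come from x directly and those that come through y:
  without y':      2x/49
  multiplying y':  y/2

so (2x/49) + (y/2)·y' = 0, and therefore
  dy/dx = -(2x/49)/(y/2) = -4x/(49y)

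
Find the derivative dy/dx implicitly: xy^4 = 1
Differentiate the relation implicitly: treat y = y(x) and apply the chain rule, so every y-derivative picks up a y' = dy/dx factor.

With everything moved to the left-hand side, differentiate term by term:
  d/dx[xy^4] = 4xy^3·y' + y^4
  d/dx[-1] = 0

Separating the contributions that come from x directly and those that come through y:
  without y':      y^4
  multiplying y':  4xy^3

so (y^4) + (4xy^3)·y' = 0, and therefore
  dy/dx = -(y^4)/(4xy^3) = -y/(4x)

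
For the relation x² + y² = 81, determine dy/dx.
Apply d/dx to both sides, remembering that y depends on x. Each occurrence of y therefore brings in a y' = dy/dx via the chain rule.

With F(x, y) equal to the left-hand side minus the right, differentiate F term by term:
  d/dx[x^2] = 2x
  d/dx[y^2] = 2y·y'
  d/dx[-81] = 0
Adding these up, d/dx[F] = 0 becomes
  (2x) + (2y)·y' = 0,
so isolating y',
  dy/dx = -(2x)/(2y) = -x/y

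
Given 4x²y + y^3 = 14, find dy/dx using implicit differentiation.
Take d/dx of both sides. Since y is implicitly a function of x, the chain rule attaches a y' = dy/dx factor whenever we differentiate through y.

Set F(x, y) = (left side) − (right side), so the curve is F = 0. Differentiating each term of F:
  d/dx[4x^2y] = 4x^2·y' + 8xy
  d/dx[y^3] = 3y^2·y'
  d/dx[-14] = 0

Collecting, the y'-free part is the partial derivative in x and the y' coefficient is the partial derivative in y:
  ∂F/∂x = 8xy
  ∂F/∂y = 4x^2 + 3y^2

so d/dx[F(x, y(x))] = ∂F/∂x + (∂F/∂y)·y' = 0. Rearranging,
  dy/dx = -(∂F/∂x)/(∂F/∂y) = -(8xy)/(4x^2 + 3y^2) = -8xy/(4x^2 + 3y^2)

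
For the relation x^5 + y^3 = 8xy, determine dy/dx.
Differentiate the relation implicitly: treat y = y(x) and apply the chain rule, so every y-derivative picks up a y' = dy/dx factor.

With everything moved to the left-hand side, differentiate term by term:
  d/dx[x^5] = 5x^4
  d/dx[-8xy] = -8x·y' - 8y
  d/dx[y^3] = 3y^2·y'

Separating the contributions that come from x directly and those that come through y:
  without y':      5x^4 - 8y
  multiplying y':  -8x + 3y^2

so (5x^4 - 8y) + (-8x + 3y^2)·y' = 0, and therefore
  dy/dx = -(5x^4 - 8y)/(-8x + 3y^2) = (5x^4 - 8y)/(8x - 3y^2)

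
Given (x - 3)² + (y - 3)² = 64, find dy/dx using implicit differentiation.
Take d/dx of both sides. Since y is implicitly a function of x, the chain rule attaches a y' = dy/dx factor whenever we differentiate through y.

Set F(x, y) = (left side) − (right side), so the curve is F = 0. Differentiating each term of F:
  d/dx[(x - 3)^2] = 2x - 6
  d/dx[(y - 3)^2] = 2·y'(y - 3)
  d/dx[-64] = 0

Collecting, the y'-free part is the partial derivative in x and the y' coefficient is the partial derivative in y:
  ∂F/∂x = 2x - 6
  ∂F/∂y = 2y - 6

so d/dx[F(x, y(x))] = ∂F/∂x + (∂F/∂y)·y' = 0. Rearranging,
  dy/dx = -(∂F/∂x)/(∂F/∂y) = -(2x - 6)/(2y - 6) = (3 - x)/(y - 3)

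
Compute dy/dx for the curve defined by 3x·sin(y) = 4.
Apply d/dx to both sides, remembering that y depends on x. Each occurrence of y therefore brings in a y' = dy/dx via the chain rule.

With F(x, y) equal to the left-hand side minus the right, differentiate F term by term:
  d/dx[3x·sin(y)] = 3x·y'·cos(y) + 3sin(y)
  d/dx[-4] = 0
Adding these up, d/dx[F] = 0 becomes
  (3sin(y)) + (3x·cos(y))·y' = 0,
so isolating y',
  dy/dx = -(3sin(y))/(3x·cos(y)) = -tan(y)/x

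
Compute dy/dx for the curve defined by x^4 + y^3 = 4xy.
Differentiate both sides with respect to x, treating y as y(x). By the chain rule, any term containing y contributes a factor of y' = dy/dx when we differentiate it.

Move every term to one side and write the relation as F(x, y) = 0. Term by term,
  d/dx[x^4] = 4x^3
  d/dx[-4xy] = -4x·y' - 4y
  d/dx[y^3] = 3y^2·y'

The pieces without y' make up ∂F/∂x and the coefficient of y' is ∂F/∂y:
  ∂F/∂x = 4x^3 - 4y,
  ∂F/∂y = -4x + 3y^2.

Since d/dx[F] = ∂F/∂x + (∂F/∂y)·y' = 0, solve for y':
  (∂F/∂y)·y' = -∂F/∂x
  dy/dx = -(∂F/∂x)/(∂F/∂y) = -(4x^3 - 4y)/(-4x + 3y^2) = 4(x^3 - y)/(4x - 3y^2)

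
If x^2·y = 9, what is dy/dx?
Differentiate both sides with respect to x, treating y as y(x). By the chain rule, any term containing y contributes a factor of y' = dy/dx when we differentiate it.

Move every term to one side and write the relation as F(x, y) = 0. Term by term,
  d/dx[x^2y] = x^2·y' + 2xy
  d/dx[-9] = 0

The pieces without y' make up ∂F/∂x and the coefficient of y' is ∂F/∂y:
  ∂F/∂x = 2xy,
  ∂F/∂y = x^2.

Since d/dx[F] = ∂F/∂x + (∂F/∂y)·y' = 0, solve for y':
  (∂F/∂y)·y' = -∂F/∂x
  dy/dx = -(∂F/∂x)/(∂F/∂y) = -(2xy)/(x^2) = -2y/x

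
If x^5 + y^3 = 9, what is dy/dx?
Differentiate both sides with respect to x, treating y as y(x). By the chain rule, any term containing y contributes a factor of y' = dy/dx when we differentiate it.

Move every term to one side and write the relation as F(x, y) = 0. Term by term,
  d/dx[x^5] = 5x^4
  d/dx[y^3] = 3y^2·y'
  d/dx[-9] = 0

The pieces without y' make up ∂F/∂x and the coefficient of y' is ∂F/∂y:
  ∂F/∂x = 5x^4,
  ∂F/∂y = 3y^2.

Since d/dx[F] = ∂F/∂x + (∂F/∂y)·y' = 0, solve for y':
  (∂F/∂y)·y' = -∂F/∂x
  dy/dx = -(∂F/∂x)/(∂F/∂y) = -(5x^4)/(3y^2) = -5x^4/(3y^2)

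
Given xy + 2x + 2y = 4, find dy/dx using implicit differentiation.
Apply d/dx to both sides, remembering that y depends on x. Each occurrence of y therefore brings in a y' = dy/dx via the chain rule.

With F(x, y) equal to the left-hand side minus the right, differentiate F term by term:
  d/dx[xy] = x·y' + y
  d/dx[2x] = 2
  d/dx[2y] = 2·y'
  d/dx[-4] = 0
Adding these up, d/dx[F] = 0 becomes
  (y + 2) + (x + 2)·y' = 0,
so isolating y',
  dy/dx = -(y + 2)/(x + 2) = (-y - 2)/(x + 2)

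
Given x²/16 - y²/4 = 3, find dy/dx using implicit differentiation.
Take d/dx of both sides. Since y is implicitly a function of x, the chain rule attaches a y' = dy/dx factor whenever we differentiate through y.

Set F(x, y) = (left side) − (right side), so the curve is F = 0. Differentiating each term of F:
  d/dx[x^2/16] = x/8
  d/dx[-y^2/4] = -y·y'/2
  d/dx[-3] = 0

Collecting, the y'-free part is the partial derivative in x and the y' coefficient is the partial derivative in y:
  ∂F/∂x = x/8
  ∂F/∂y = -y/2

so d/dx[F(x, y(x))] = ∂F/∂x + (∂F/∂y)·y' = 0. Rearranging,
  dy/dx = -(∂F/∂x)/(∂F/∂y) = -(x/8)/(-y/2) = x/(4y)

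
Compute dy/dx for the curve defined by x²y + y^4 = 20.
Take d/dx of both sides. Since y is implicitly a function of x, the chain rule attaches a y' = dy/dx factor whenever we differentiate through y.

Set F(x, y) = (left side) − (right side), so the curve is F = 0. Differentiating each term of F:
  d/dx[x^2y] = x^2·y' + 2xy
  d/dx[y^4] = 4y^3·y'
  d/dx[-20] = 0

Collecting, the y'-free part is the partial derivative in x and the y' coefficient is the partial derivative in y:
  ∂F/∂x = 2xy
  ∂F/∂y = x^2 + 4y^3

so d/dx[F(x, y(x))] = ∂F/∂x + (∂F/∂y)·y' = 0. Rearranging,
  dy/dx = -(∂F/∂x)/(∂F/∂y) = -(2xy)/(x^2 + 4y^3) = -2xy/(x^2 + 4y^3)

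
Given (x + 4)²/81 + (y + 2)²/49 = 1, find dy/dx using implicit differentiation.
Differentiate the relation implicitly: treat y = y(x) and apply the chain rule, so every y-derivative picks up a y' = dy/dx factor.

With everything moved to the left-hand side, differentiate term by term:
  d/dx[(x + 4)^2/81] = 2x/81 + 8/81
  d/dx[(y + 2)^2/49] = 2·y'(y + 2)/49
  d/dx[-1] = 0

Separating the contributions that come from x directly and those that come through y:
  without y':      2x/81 + 8/81
  multiplying y':  2y/49 + 4/49

so (2x/81 + 8/81) + (2y/49 + 4/49)·y' = 0, and therefore
  dy/dx = -(2x/81 + 8/81)/(2y/49 + 4/49)
        = -(2(x + 4)/81)/(2(y + 2)/49) = 49(-x - 4)/(81(y + 2))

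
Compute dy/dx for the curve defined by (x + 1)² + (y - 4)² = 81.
Differentiate both sides with respect to x, treating y as y(x). By the chain rule, any term containing y contributes a factor of y' = dy/dx when we differentiate it.

Move every term to one side and write the relation as F(x, y) = 0. Term by term,
  d/dx[(x + 1)^2] = 2x + 2
  d/dx[(y - 4)^2] = 2·y'(y - 4)
  d/dx[-81] = 0

The pieces without y' make up ∂F/∂x and the coefficient of y' is ∂F/∂y:
  ∂F/∂x = 2x + 2,
  ∂F/∂y = 2y - 8.

Since d/dx[F] = ∂F/∂x + (∂F/∂y)·y' = 0, solve for y':
  (∂F/∂y)·y' = -∂F/∂x
  dy/dx = -(∂F/∂x)/(∂F/∂y) = -(2x + 2)/(2y - 8) = (-x - 1)/(y - 4)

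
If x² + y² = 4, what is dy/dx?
Differentiate both sides with respect to x, treating y as y(x). By the chain rule, any term containing y contributes a factor of y' = dy/dx when we differentiate it.

Move every term to one side and write the relation as F(x, y) = 0. Term by term,
  d/dx[x^2] = 2x
  d/dx[y^2] = 2y·y'
  d/dx[-4] = 0

The pieces without y' make up ∂F/∂x and the coefficient of y' is ∂F/∂y:
  ∂F/∂x = 2x,
  ∂F/∂y = 2y.

Since d/dx[F] = ∂F/∂x + (∂F/∂y)·y' = 0, solve for y':
  (∂F/∂y)·y' = -∂F/∂x
  dy/dx = -(∂F/∂x)/(∂F/∂y) = -(2x)/(2y) = -x/y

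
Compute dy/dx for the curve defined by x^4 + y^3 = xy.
Apply d/dx to both sides, remembering that y depends on x. Each occurrence of y therefore brings in a y' = dy/dx via the chain rule.

With F(x, y) equal to the left-hand side minus the right, differentiate F term by term:
  d/dx[x^4] = 4x^3
  d/dx[-xy] = -x·y' - y
  d/dx[y^3] = 3y^2·y'
Adding these up, d/dx[F] = 0 becomes
  (4x^3 - y) + (-x + 3y^2)·y' = 0,
so isolating y',
  dy/dx = -(4x^3 - y)/(-x + 3y^2) = (4x^3 - y)/(x - 3y^2)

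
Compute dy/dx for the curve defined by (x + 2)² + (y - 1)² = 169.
Take d/dx of both sides. Since y is implicitly a function of x, the chain rule attaches a y' = dy/dx factor whenever we differentiate through y.

Set F(x, y) = (left side) − (right side), so the curve is F = 0. Differentiating each term of F:
  d/dx[(x + 2)^2] = 2x + 4
  d/dx[(y - 1)^2] = 2·y'(y - 1)
  d/dx[-169] = 0

Collecting, the y'-free part is the partial derivative in x and the y' coefficient is the partial derivative in y:
  ∂F/∂x = 2x + 4
  ∂F/∂y = 2y - 2

so d/dx[F(x, y(x))] = ∂F/∂x + (∂F/∂y)·y' = 0. Rearranging,
  dy/dx = -(∂F/∂x)/(∂F/∂y) = -(2x + 4)/(2y - 2) = (-x - 2)/(y - 1)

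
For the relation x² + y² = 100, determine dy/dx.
Differentiate the relation implicitly: treat y = y(x) and apply the chain rule, so every y-derivative picks up a y' = dy/dx factor.

With everything moved to the left-hand side, differentiate term by term:
  d/dx[x^2] = 2x
  d/dx[y^2] = 2y·y'
  d/dx[-100] = 0

Separating the contributions that come from x directly and those that come through y:
  without y':      2x
  multiplying y':  2y

so (2x) + (2y)·y' = 0, and therefore
  dy/dx = -(2x)/(2y) = -x/y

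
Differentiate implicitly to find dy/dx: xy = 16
Differentiate both sides with respect to x, treating y as y(x). By the chain rule, any term containing y contributes a factor of y' = dy/dx when we differentiate it.

Move every term to one side and write the relation as F(x, y) = 0. Term by term,
  d/dx[xy] = x·y' + y
  d/dx[-16] = 0

The pieces without y' make up ∂F/∂x and the coefficient of y' is ∂F/∂y:
  ∂F/∂x = y,
  ∂F/∂y = x.

Since d/dx[F] = ∂F/∂x + (∂F/∂y)·y' = 0, solve for y':
  (∂F/∂y)·y' = -∂F/∂x
  dy/dx = -(∂F/∂x)/(∂F/∂y) = -(y)/(x) = -y/x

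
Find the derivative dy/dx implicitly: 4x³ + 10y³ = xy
Take d/dx of both sides. Since y is implicitly a function of x, the chain rule attaches a y' = dy/dx factor whenever we differentiate through y.

Set F(x, y) = (left side) − (right side), so the curve is F = 0. Differentiating each term of F:
  d/dx[4x^3] = 12x^2
  d/dx[-xy] = -x·y' - y
  d/dx[10y^3] = 30y^2·y'

Collecting, the y'-free part is the partial derivative in x and the y' coefficient is the partial derivative in y:
  ∂F/∂x = 12x^2 - y
  ∂F/∂y = -x + 30y^2

so d/dx[F(x, y(x))] = ∂F/∂x + (∂F/∂y)·y' = 0. Rearranging,
  dy/dx = -(∂F/∂x)/(∂F/∂y) = -(12x^2 - y)/(-x + 30y^2) = (12x^2 - y)/(x - 30y^2)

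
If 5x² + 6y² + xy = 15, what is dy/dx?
Differentiate the relation implicitly: treat y = y(x) and apply the chain rule, so every y-derivative picks up a y' = dy/dx factor.

With everything moved to the left-hand side, differentiate term by term:
  d/dx[5x^2] = 10x
  d/dx[xy] = x·y' + y
  d/dx[6y^2] = 12y·y'
  d/dx[-15] = 0

Separating the contributions that come from x directly and those that come through y:
  without y':      10x + y
  multiplying y':  x + 12y

so (10x + y) + (x + 12y)·y' = 0, and therefore
  dy/dx = -(10x + y)/(x + 12y) = (-10x - y)/(x + 12y)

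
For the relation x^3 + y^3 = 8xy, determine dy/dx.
Differentiate the relation implicitly: treat y = y(x) and apply the chain rule, so every y-derivative picks up a y' = dy/dx factor.

With everything moved to the left-hand side, differentiate term by term:
  d/dx[x^3] = 3x^2
  d/dx[-8xy] = -8x·y' - 8y
  d/dx[y^3] = 3y^2·y'

Separating the contributions that come from x directly and those that come through y:
  without y':      3x^2 - 8y
  multiplying y':  -8x + 3y^2

so (3x^2 - 8y) + (-8x + 3y^2)·y' = 0, and therefore
  dy/dx = -(3x^2 - 8y)/(-8x + 3y^2) = (3x^2 - 8y)/(8x - 3y^2)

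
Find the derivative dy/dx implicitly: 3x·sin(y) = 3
Differentiate the relation implicitly: treat y = y(x) and apply the chain rule, so every y-derivative picks up a y' = dy/dx factor.

With everything moved to the left-hand side, differentiate term by term:
  d/dx[3x·sin(y)] = 3x·y'·cos(y) + 3sin(y)
  d/dx[-3] = 0

Separating the contributions that come from x directly and those that come through y:
  without y':      3sin(y)
  multiplying y':  3x·cos(y)

so (3sin(y)) + (3x·cos(y))·y' = 0, and therefore
  dy/dx = -(3sin(y))/(3x·cos(y)) = -tan(y)/x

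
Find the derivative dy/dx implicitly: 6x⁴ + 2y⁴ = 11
Differentiate the relation implicitly: treat y = y(x) and apply the chain rule, so every y-derivative picks up a y' = dy/dx factor.

With everything moved to the left-hand side, differentiate term by term:
  d/dx[6x^4] = 24x^3
  d/dx[2y^4] = 8y^3·y'
  d/dx[-11] = 0

Separating the contributions that come from x directly and those that come through y:
  without y':      24x^3
  multiplying y':  8y^3

so (24x^3) + (8y^3)·y' = 0, and therefore
  dy/dx = -(24x^3)/(8y^3) = -3x^3/y^3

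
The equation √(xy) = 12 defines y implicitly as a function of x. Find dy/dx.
Apply d/dx to both sides, remembering that y depends on x. Each occurrence of y therefore brings in a y' = dy/dx via the chain rule.

With F(x, y) equal to the left-hand side minus the right, differentiate F term by term:
  d/dx[√(xy)] = √(xy)(x·y'/2 + y/2)/(xy)
  d/dx[-12] = 0
Adding these up, d/dx[F] = 0 becomes
  (√(xy)/(2x)) + (√(xy)/(2y))·y' = 0,
so isolating y',
  dy/dx = -(√(xy)/(2x))/(√(xy)/(2y)) = -y/x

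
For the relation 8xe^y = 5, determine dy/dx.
Differentiate both sides with respect to x, treating y as y(x). By the chain rule, any term containing y contributes a factor of y' = dy/dx when we differentiate it.

Move every term to one side and write the relation as F(x, y) = 0. Term by term,
  d/dx[8x·e^(y)] = 8x·y'·e^(y) + 8e^(y)
  d/dx[-5] = 0

The pieces without y' make up ∂F/∂x and the coefficient of y' is ∂F/∂y:
  ∂F/∂x = 8e^(y),
  ∂F/∂y = 8x·e^(y).

Since d/dx[F] = ∂F/∂x + (∂F/∂y)·y' = 0, solve for y':
  (∂F/∂y)·y' = -∂F/∂x
  dy/dx = -(∂F/∂x)/(∂F/∂y) = -(8e^(y))/(8x·e^(y)) = -1/x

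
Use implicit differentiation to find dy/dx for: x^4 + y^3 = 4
Differentiate the relation implicitly: treat y = y(x) and apply the chain rule, so every y-derivative picks up a y' = dy/dx factor.

With everything moved to the left-hand side, differentiate term by term:
  d/dx[x^4] = 4x^3
  d/dx[y^3] = 3y^2·y'
  d/dx[-4] = 0

Separating the contributions that come from x directly and those that come through y:
  without y':      4x^3
  multiplying y':  3y^2

so (4x^3) + (3y^2)·y' = 0, and therefore
  dy/dx = -(4x^3)/(3y^2) = -4x^3/(3y^2)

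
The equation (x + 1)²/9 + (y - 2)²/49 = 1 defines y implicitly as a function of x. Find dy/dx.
Apply d/dx to both sides, remembering that y depends on x. Each occurrence of y therefore brings in a y' = dy/dx via the chain rule.

With F(x, y) equal to the left-hand side minus the right, differentiate F term by term:
  d/dx[(x + 1)^2/9] = 2x/9 + 2/9
  d/dx[(y - 2)^2/49] = 2·y'(y - 2)/49
  d/dx[-1] = 0
Adding these up, d/dx[F] = 0 becomes
  (2x/9 + 2/9) + (2y/49 - 4/49)·y' = 0,
so isolating y',
  dy/dx = -(2x/9 + 2/9)/(2y/49 - 4/49)
        = -(2(x + 1)/9)/(2(y - 2)/49) = 49(-x - 1)/(9(y - 2))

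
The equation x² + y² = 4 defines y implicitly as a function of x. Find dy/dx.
Take d/dx of both sides. Since y is implicitly a function of x, the chain rule attaches a y' = dy/dx factor whenever we differentiate through y.

Set F(x, y) = (left side) − (right side), so the curve is F = 0. Differentiating each term of F:
  d/dx[x^2] = 2x
  d/dx[y^2] = 2y·y'
  d/dx[-4] = 0

Collecting, the y'-free part is the partial derivative in x and the y' coefficient is the partial derivative in y:
  ∂F/∂x = 2x
  ∂F/∂y = 2y

so d/dx[F(x, y(x))] = ∂F/∂x + (∂F/∂y)·y' = 0. Rearranging,
  dy/dx = -(∂F/∂x)/(∂F/∂y) = -(2x)/(2y) = -x/y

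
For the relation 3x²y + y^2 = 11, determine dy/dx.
Apply d/dx to both sides, remembering that y depends on x. Each occurrence of y therefore brings in a y' = dy/dx via the chain rule.

With F(x, y) equal to the left-hand side minus the right, differentiate F term by term:
  d/dx[3x^2y] = 3x^2·y' + 6xy
  d/dx[y^2] = 2y·y'
  d/dx[-11] = 0
Adding these up, d/dx[F] = 0 becomes
  (6xy) + (3x^2 + 2y)·y' = 0,
so isolating y',
  dy/dx = -(6xy)/(3x^2 + 2y) = -6xy/(3x^2 + 2y)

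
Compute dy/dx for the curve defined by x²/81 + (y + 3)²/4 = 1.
Differentiate the relation implicitly: treat y = y(x) and apply the chain rule, so every y-derivative picks up a y' = dy/dx factor.

With everything moved to the left-hand side, differentiate term by term:
  d/dx[x^2/81] = 2x/81
  d/dx[(y + 3)^2/4] = y'(y + 3)/2
  d/dx[-1] = 0

Separating the contributions that come from x directly and those that come through y:
  without y':      2x/81
  multiplying y':  y/2 + 3/2

so (2x/81) + (y/2 + 3/2)·y' = 0, and therefore
  dy/dx = -(2x/81)/(y/2 + 3/2)
        = -(2x/81)/((y + 3)/2) = -4x/(81y + 243)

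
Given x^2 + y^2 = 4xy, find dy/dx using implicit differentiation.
Apply d/dx to both sides, remembering that y depends on x. Each occurrence of y therefore brings in a y' = dy/dx via the chain rule.

With F(x, y) equal to the left-hand side minus the right, differentiate F term by term:
  d/dx[x^2] = 2x
  d/dx[-4xy] = -4x·y' - 4y
  d/dx[y^2] = 2y·y'
Adding these up, d/dx[F] = 0 becomes
  (2x - 4y) + (-4x + 2y)·y' = 0,
so isolating y',
  dy/dx = -(2x - 4y)/(-4x + 2y) = (x - 2y)/(2x - y)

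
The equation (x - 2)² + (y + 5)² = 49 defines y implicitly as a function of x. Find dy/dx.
Differentiate both sides with respect to x, treating y as y(x). By the chain rule, any term containing y contributes a factor of y' = dy/dx when we differentiate it.

Move every term to one side and write the relation as F(x, y) = 0. Term by term,
  d/dx[(x - 2)^2] = 2x - 4
  d/dx[(y + 5)^2] = 2·y'(y + 5)
  d/dx[-49] = 0

The pieces without y' make up ∂F/∂x and the coefficient of y' is ∂F/∂y:
  ∂F/∂x = 2x - 4,
  ∂F/∂y = 2y + 10.

Since d/dx[F] = ∂F/∂x + (∂F/∂y)·y' = 0, solve for y':
  (∂F/∂y)·y' = -∂F/∂x
  dy/dx = -(∂F/∂x)/(∂F/∂y) = -(2x - 4)/(2y + 10) = (2 - x)/(y + 5)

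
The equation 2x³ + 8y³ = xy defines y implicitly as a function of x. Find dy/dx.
Apply d/dx to both sides, remembering that y depends on x. Each occurrence of y therefore brings in a y' = dy/dx via the chain rule.

With F(x, y) equal to the left-hand side minus the right, differentiate F term by term:
  d/dx[2x^3] = 6x^2
  d/dx[-xy] = -x·y' - y
  d/dx[8y^3] = 24y^2·y'
Adding these up, d/dx[F] = 0 becomes
  (6x^2 - y) + (-x + 24y^2)·y' = 0,
so isolating y',
  dy/dx = -(6x^2 - y)/(-x + 24y^2) = (6x^2 - y)/(x - 24y^2)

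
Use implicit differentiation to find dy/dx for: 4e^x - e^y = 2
Differentiate the relation implicitly: treat y = y(x) and apply the chain rule, so every y-derivative picks up a y' = dy/dx factor.

With everything moved to the left-hand side, differentiate term by term:
  d/dx[4e^(x)] = 4e^(x)
  d/dx[-e^(y)] = -y'·e^(y)
  d/dx[-2] = 0

Separating the contributions that come from x directly and those that come through y:
  without y':      4e^(x)
  multiplying y':  -e^(y)

so (4e^(x)) + (-e^(y))·y' = 0, and therefore
  dy/dx = -(4e^(x))/(-e^(y)) = 4e^(x - y)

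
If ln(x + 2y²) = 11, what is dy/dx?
Differentiate both sides with respect to x, treating y as y(x). By the chain rule, any term containing y contributes a factor of y' = dy/dx when we differentiate it.

Move every term to one side and write the relation as F(x, y) = 0. Term by term,
  d/dx[ln(x + 2y^2)] = (4y·y' + 1)/(x + 2y^2)
  d/dx[-11] = 0

The pieces without y' make up ∂F/∂x and the coefficient of y' is ∂F/∂y:
  ∂F/∂x = 1/(x + 2y^2),
  ∂F/∂y = 4y/(x + 2y^2).

Since d/dx[F] = ∂F/∂x + (∂F/∂y)·y' = 0, solve for y':
  (∂F/∂y)·y' = -∂F/∂x
  dy/dx = -(∂F/∂x)/(∂F/∂y) = -(1/(x + 2y^2))/(4y/(x + 2y^2)) = -1/(4y)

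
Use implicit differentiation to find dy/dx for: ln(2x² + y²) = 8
Differentiate the relation implicitly: treat y = y(x) and apply the chain rule, so every y-derivative picks up a y' = dy/dx factor.

With everything moved to the left-hand side, differentiate term by term:
  d/dx[ln(2x^2 + y^2)] = (4x + 2y·y')/(2x^2 + y^2)
  d/dx[-8] = 0

Separating the contributions that come from x directly and those that come through y:
  without y':      4x/(2x^2 + y^2)
  multiplying y':  2y/(2x^2 + y^2)

so (4x/(2x^2 + y^2)) + (2y/(2x^2 + y^2))·y' = 0, and therefore
  dy/dx = -(4x/(2x^2 + y^2))/(2y/(2x^2 + y^2)) = -2x/y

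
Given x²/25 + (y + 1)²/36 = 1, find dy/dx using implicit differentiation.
Differentiate the relation implicitly: treat y = y(x) and apply the chain rule, so every y-derivative picks up a y' = dy/dx factor.

With everything moved to the left-hand side, differentiate term by term:
  d/dx[x^2/25] = 2x/25
  d/dx[(y + 1)^2/36] = y'(y + 1)/18
  d/dx[-1] = 0

Separating the contributions that come from x directly and those that come through y:
  without y':      2x/25
  multiplying y':  y/18 + 1/18

so (2x/25) + (y/18 + 1/18)·y' = 0, and therefore
  dy/dx = -(2x/25)/(y/18 + 1/18)
        = -(2x/25)/((y + 1)/18) = -36x/(25y + 25)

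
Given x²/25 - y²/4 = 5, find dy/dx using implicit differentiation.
Differentiate both sides with respect to x, treating y as y(x). By the chain rule, any term containing y contributes a factor of y' = dy/dx when we differentiate it.

Move every term to one side and write the relation as F(x, y) = 0. Term by term,
  d/dx[x^2/25] = 2x/25
  d/dx[-y^2/4] = -y·y'/2
  d/dx[-5] = 0

The pieces without y' make up ∂F/∂x and the coefficient of y' is ∂F/∂y:
  ∂F/∂x = 2x/25,
  ∂F/∂y = -y/2.

Since d/dx[F] = ∂F/∂x + (∂F/∂y)·y' = 0, solve for y':
  (∂F/∂y)·y' = -∂F/∂x
  dy/dx = -(∂F/∂x)/(∂F/∂y) = -(2x/25)/(-y/2) = 4x/(25y)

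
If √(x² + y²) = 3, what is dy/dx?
Take d/dx of both sides. Since y is implicitly a function of x, the chain rule attaches a y' = dy/dx factor whenever we differentiate through y.

Set F(x, y) = (left side) − (right side), so the curve is F = 0. Differentiating each term of F:
  d/dx[√(x^2 + y^2)] = (x + y·y')/√(x^2 + y^2)
  d/dx[-3] = 0

Collecting, the y'-free part is the partial derivative in x and the y' coefficient is the partial derivative in y:
  ∂F/∂x = x/√(x^2 + y^2)
  ∂F/∂y = y/√(x^2 + y^2)

so d/dx[F(x, y(x))] = ∂F/∂x + (∂F/∂y)·y' = 0. Rearranging,
  dy/dx = -(∂F/∂x)/(∂F/∂y) = -(x/√(x^2 + y^2))/(y/√(x^2 + y^2)) = -x/y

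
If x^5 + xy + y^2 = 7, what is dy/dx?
Differentiate the relation implicitly: treat y = y(x) and apply the chain rule, so every y-derivative picks up a y' = dy/dx factor.

With everything moved to the left-hand side, differentiate term by term:
  d/dx[x^5] = 5x^4
  d/dx[xy] = x·y' + y
  d/dx[y^2] = 2y·y'
  d/dx[-7] = 0

Separating the contributions that come from x directly and those that come through y:
  without y':      5x^4 + y
  multiplying y':  x + 2y

so (5x^4 + y) + (x + 2y)·y' = 0, and therefore
  dy/dx = -(5x^4 + y)/(x + 2y) = (-5x^4 - y)/(x + 2y)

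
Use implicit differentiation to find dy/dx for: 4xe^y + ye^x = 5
Take d/dx of both sides. Since y is implicitly a function of x, the chain rule attaches a y' = dy/dx factor whenever we differentiate through y.

Set F(x, y) = (left side) − (right side), so the curve is F = 0. Differentiating each term of F:
  d/dx[4x·e^(y)] = 4x·y'·e^(y) + 4e^(y)
  d/dx[y·e^(x)] = y·e^(x) + y'·e^(x)
  d/dx[-5] = 0

Collecting, the y'-free part is the partial derivative in x and the y' coefficient is the partial derivative in y:
  ∂F/∂x = y·e^(x) + 4e^(y)
  ∂F/∂y = 4x·e^(y) + e^(x)

so d/dx[F(x, y(x))] = ∂F/∂x + (∂F/∂y)·y' = 0. Rearranging,
  dy/dx = -(∂F/∂x)/(∂F/∂y) = -(y·e^(x) + 4e^(y))/(4x·e^(y) + e^(x)) = (-y·e^(x) - 4e^(y))/(4x·e^(y) + e^(x))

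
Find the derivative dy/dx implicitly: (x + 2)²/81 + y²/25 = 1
Differentiate both sides with respect to x, treating y as y(x). By the chain rule, any term containing y contributes a factor of y' = dy/dx when we differentiate it.

Move every term to one side and write the relation as F(x, y) = 0. Term by term,
  d/dx[y^2/25] = 2y·y'/25
  d/dx[(x + 2)^2/81] = 2x/81 + 4/81
  d/dx[-1] = 0

The pieces without y' make up ∂F/∂x and the coefficient of y' is ∂F/∂y:
  ∂F/∂x = 2x/81 + 4/81,
  ∂F/∂y = 2y/25.

Since d/dx[F] = ∂F/∂x + (∂F/∂y)·y' = 0, solve for y':
  (∂F/∂y)·y' = -∂F/∂x
  dy/dx = -(∂F/∂x)/(∂F/∂y) = -(2x/81 + 4/81)/(2y/25)
        = -(2(x + 2)/81)/(2y/25) = 25(-x - 2)/(81y)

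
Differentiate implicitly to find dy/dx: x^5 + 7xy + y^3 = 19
Differentiate the relation implicitly: treat y = y(x) and apply the chain rule, so every y-derivative picks up a y' = dy/dx factor.

With everything moved to the left-hand side, differentiate term by term:
  d/dx[x^5] = 5x^4
  d/dx[7xy] = 7x·y' + 7y
  d/dx[y^3] = 3y^2·y'
  d/dx[-19] = 0

Separating the contributions that come from x directly and those that come through y:
  without y':      5x^4 + 7y
  multiplying y':  7x + 3y^2

so (5x^4 + 7y) + (7x + 3y^2)·y' = 0, and therefore
  dy/dx = -(5x^4 + 7y)/(7x + 3y^2) = (-5x^4 - 7y)/(7x + 3y^2)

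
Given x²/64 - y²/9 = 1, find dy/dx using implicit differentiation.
Take d/dx of both sides. Since y is implicitly a function of x, the chain rule attaches a y' = dy/dx factor whenever we differentiate through y.

Set F(x, y) = (left side) − (right side), so the curve is F = 0. Differentiating each term of F:
  d/dx[x^2/64] = x/32
  d/dx[-y^2/9] = -2y·y'/9
  d/dx[-1] = 0

Collecting, the y'-free part is the partial derivative in x and the y' coefficient is the partial derivative in y:
  ∂F/∂x = x/32
  ∂F/∂y = -2y/9

so d/dx[F(x, y(x))] = ∂F/∂x + (∂F/∂y)·y' = 0. Rearranging,
  dy/dx = -(∂F/∂x)/(∂F/∂y) = -(x/32)/(-2y/9) = 9x/(64y)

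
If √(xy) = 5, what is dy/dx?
Take d/dx of both sides. Since y is implicitly a function of x, the chain rule attaches a y' = dy/dx factor whenever we differentiate through y.

Set F(x, y) = (left side) − (right side), so the curve is F = 0. Differentiating each term of F:
  d/dx[√(xy)] = √(xy)(x·y'/2 + y/2)/(xy)
  d/dx[-5] = 0

Collecting, the y'-free part is the partial derivative in x and the y' coefficient is the partial derivative in y:
  ∂F/∂x = √(xy)/(2x)
  ∂F/∂y = √(xy)/(2y)

so d/dx[F(x, y(x))] = ∂F/∂x + (∂F/∂y)·y' = 0. Rearranging,
  dy/dx = -(∂F/∂x)/(∂F/∂y) = -(√(xy)/(2x))/(√(xy)/(2y)) = -y/x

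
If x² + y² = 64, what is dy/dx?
Differentiate both sides with respect to x, treating y as y(x). By the chain rule, any term containing y contributes a factor of y' = dy/dx when we differentiate it.

Move every term to one side and write the relation as F(x, y) = 0. Term by term,
  d/dx[x^2] = 2x
  d/dx[y^2] = 2y·y'
  d/dx[-64] = 0

The pieces without y' make up ∂F/∂x and the coefficient of y' is ∂F/∂y:
  ∂F/∂x = 2x,
  ∂F/∂y = 2y.

Since d/dx[F] = ∂F/∂x + (∂F/∂y)·y' = 0, solve for y':
  (∂F/∂y)·y' = -∂F/∂x
  dy/dx = -(∂F/∂x)/(∂F/∂y) = -(2x)/(2y) = -x/y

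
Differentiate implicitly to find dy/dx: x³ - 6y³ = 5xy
Apply d/dx to both sides, remembering that y depends on x. Each occurrence of y therefore brings in a y' = dy/dx via the chain rule.

With F(x, y) equal to the left-hand side minus the right, differentiate F term by term:
  d/dx[x^3] = 3x^2
  d/dx[-5xy] = -5x·y' - 5y
  d/dx[-6y^3] = -18y^2·y'
Adding these up, d/dx[F] = 0 becomes
  (3x^2 - 5y) + (-5x - 18y^2)·y' = 0,
so isolating y',
  dy/dx = -(3x^2 - 5y)/(-5x - 18y^2) = (3x^2 - 5y)/(5x + 18y^2)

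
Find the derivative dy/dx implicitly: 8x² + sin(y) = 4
Differentiate the relation implicitly: treat y = y(x) and apply the chain rule, so every y-derivative picks up a y' = dy/dx factor.

With everything moved to the left-hand side, differentiate term by term:
  d/dx[8x^2] = 16x
  d/dx[sin(y)] = y'·cos(y)
  d/dx[-4] = 0

Separating the contributions that come from x directly and those that come through y:
  without y':      16x
  multiplying y':  cos(y)

so (16x) + (cos(y))·y' = 0, and therefore
  dy/dx = -(16x)/(cos(y)) = -16x/cos(y)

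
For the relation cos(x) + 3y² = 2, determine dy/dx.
Differentiate the relation implicitly: treat y = y(x) and apply the chain rule, so every y-derivative picks up a y' = dy/dx factor.

With everything moved to the left-hand side, differentiate term by term:
  d/dx[3y^2] = 6y·y'
  d/dx[cos(x)] = -sin(x)
  d/dx[-2] = 0

Separating the contributions that come from x directly and those that come through y:
  without y':      -sin(x)
  multiplying y':  6y

so (-sin(x)) + (6y)·y' = 0, and therefore
  dy/dx = -(-sin(x))/(6y) = sin(x)/(6y)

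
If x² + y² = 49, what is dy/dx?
Take d/dx of both sides. Since y is implicitly a function of x, the chain rule attaches a y' = dy/dx factor whenever we differentiate through y.

Set F(x, y) = (left side) − (right side), so the curve is F = 0. Differentiating each term of F:
  d/dx[x^2] = 2x
  d/dx[y^2] = 2y·y'
  d/dx[-49] = 0

Collecting, the y'-free part is the partial derivative in x and the y' coefficient is the partial derivative in y:
  ∂F/∂x = 2x
  ∂F/∂y = 2y

so d/dx[F(x, y(x))] = ∂F/∂x + (∂F/∂y)·y' = 0. Rearranging,
  dy/dx = -(∂F/∂x)/(∂F/∂y) = -(2x)/(2y) = -x/y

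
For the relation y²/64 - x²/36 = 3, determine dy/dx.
Apply d/dx to both sides, remembering that y depends on x. Each occurrence of y therefore brings in a y' = dy/dx via the chain rule.

With F(x, y) equal to the left-hand side minus the right, differentiate F term by term:
  d/dx[-x^2/36] = -x/18
  d/dx[y^2/64] = y·y'/32
  d/dx[-3] = 0
Adding these up, d/dx[F] = 0 becomes
  (-x/18) + (y/32)·y' = 0,
so isolating y',
  dy/dx = -(-x/18)/(y/32) = 16x/(9y)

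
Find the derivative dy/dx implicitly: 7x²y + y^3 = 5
Take d/dx of both sides. Since y is implicitly a function of x, the chain rule attaches a y' = dy/dx factor whenever we differentiate through y.

Set F(x, y) = (left side) − (right side), so the curve is F = 0. Differentiating each term of F:
  d/dx[7x^2y] = 7x^2·y' + 14xy
  d/dx[y^3] = 3y^2·y'
  d/dx[-5] = 0

Collecting, the y'-free part is the partial derivative in x and the y' coefficient is the partial derivative in y:
  ∂F/∂x = 14xy
  ∂F/∂y = 7x^2 + 3y^2

so d/dx[F(x, y(x))] = ∂F/∂x + (∂F/∂y)·y' = 0. Rearranging,
  dy/dx = -(∂F/∂x)/(∂F/∂y) = -(14xy)/(7x^2 + 3y^2) = -14xy/(7x^2 + 3y^2)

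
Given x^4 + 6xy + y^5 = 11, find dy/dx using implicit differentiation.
Differentiate the relation implicitly: treat y = y(x) and apply the chain rule, so every y-derivative picks up a y' = dy/dx factor.

With everything moved to the left-hand side, differentiate term by term:
  d/dx[x^4] = 4x^3
  d/dx[6xy] = 6x·y' + 6y
  d/dx[y^5] = 5y^4·y'
  d/dx[-11] = 0

Separating the contributions that come from x directly and those that come through y:
  without y':      4x^3 + 6y
  multiplying y':  6x + 5y^4

so (4x^3 + 6y) + (6x + 5y^4)·y' = 0, and therefore
  dy/dx = -(4x^3 + 6y)/(6x + 5y^4) = 2(-2x^3 - 3y)/(6x + 5y^4)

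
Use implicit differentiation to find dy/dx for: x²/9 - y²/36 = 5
Take d/dx of both sides. Since y is implicitly a function of x, the chain rule attaches a y' = dy/dx factor whenever we differentiate through y.

Set F(x, y) = (left side) − (right side), so the curve is F = 0. Differentiating each term of F:
  d/dx[x^2/9] = 2x/9
  d/dx[-y^2/36] = -y·y'/18
  d/dx[-5] = 0

Collecting, the y'-free part is the partial derivative in x and the y' coefficient is the partial derivative in y:
  ∂F/∂x = 2x/9
  ∂F/∂y = -y/18

so d/dx[F(x, y(x))] = ∂F/∂x + (∂F/∂y)·y' = 0. Rearranging,
  dy/dx = -(∂F/∂x)/(∂F/∂y) = -(2x/9)/(-y/18) = 4x/y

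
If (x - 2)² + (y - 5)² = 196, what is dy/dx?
Differentiate both sides with respect to x, treating y as y(x). By the chain rule, any term containing y contributes a factor of y' = dy/dx when we differentiate it.

Move every term to one side and write the relation as F(x, y) = 0. Term by term,
  d/dx[(x - 2)^2] = 2x - 4
  d/dx[(y - 5)^2] = 2·y'(y - 5)
  d/dx[-196] = 0

The pieces without y' make up ∂F/∂x and the coefficient of y' is ∂F/∂y:
  ∂F/∂x = 2x - 4,
  ∂F/∂y = 2y - 10.

Since d/dx[F] = ∂F/∂x + (∂F/∂y)·y' = 0, solve for y':
  (∂F/∂y)·y' = -∂F/∂x
  dy/dx = -(∂F/∂x)/(∂F/∂y) = -(2x - 4)/(2y - 10) = (2 - x)/(y - 5)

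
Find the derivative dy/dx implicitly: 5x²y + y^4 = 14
Apply d/dx to both sides, remembering that y depends on x. Each occurrence of y therefore brings in a y' = dy/dx via the chain rule.

With F(x, y) equal to the left-hand side minus the right, differentiate F term by term:
  d/dx[5x^2y] = 5x^2·y' + 10xy
  d/dx[y^4] = 4y^3·y'
  d/dx[-14] = 0
Adding these up, d/dx[F] = 0 becomes
  (10xy) + (5x^2 + 4y^3)·y' = 0,
so isolating y',
  dy/dx = -(10xy)/(5x^2 + 4y^3) = -10xy/(5x^2 + 4y^3)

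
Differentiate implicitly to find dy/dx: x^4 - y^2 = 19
Take d/dx of both sides. Since y is implicitly a function of x, the chain rule attaches a y' = dy/dx factor whenever we differentiate through y.

Set F(x, y) = (left side) − (right side), so the curve is F = 0. Differentiating each term of F:
  d/dx[x^4] = 4x^3
  d/dx[-y^2] = -2y·y'
  d/dx[-19] = 0

Collecting, the y'-free part is the partial derivative in x and the y' coefficient is the partial derivative in y:
  ∂F/∂x = 4x^3
  ∂F/∂y = -2y

so d/dx[F(x, y(x))] = ∂F/∂x + (∂F/∂y)·y' = 0. Rearranging,
  dy/dx = -(∂F/∂x)/(∂F/∂y) = -(4x^3)/(-2y) = 2x^3/y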